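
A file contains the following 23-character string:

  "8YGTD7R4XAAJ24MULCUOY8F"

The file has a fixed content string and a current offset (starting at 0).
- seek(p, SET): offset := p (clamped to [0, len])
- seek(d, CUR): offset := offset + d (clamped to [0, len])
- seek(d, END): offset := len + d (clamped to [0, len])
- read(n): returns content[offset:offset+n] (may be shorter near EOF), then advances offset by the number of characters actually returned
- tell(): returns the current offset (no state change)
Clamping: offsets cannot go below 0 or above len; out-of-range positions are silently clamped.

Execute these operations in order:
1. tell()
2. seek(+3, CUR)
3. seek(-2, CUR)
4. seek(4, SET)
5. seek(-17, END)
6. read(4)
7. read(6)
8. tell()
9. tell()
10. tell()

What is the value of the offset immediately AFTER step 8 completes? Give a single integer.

After 1 (tell()): offset=0
After 2 (seek(+3, CUR)): offset=3
After 3 (seek(-2, CUR)): offset=1
After 4 (seek(4, SET)): offset=4
After 5 (seek(-17, END)): offset=6
After 6 (read(4)): returned 'R4XA', offset=10
After 7 (read(6)): returned 'AJ24MU', offset=16
After 8 (tell()): offset=16

Answer: 16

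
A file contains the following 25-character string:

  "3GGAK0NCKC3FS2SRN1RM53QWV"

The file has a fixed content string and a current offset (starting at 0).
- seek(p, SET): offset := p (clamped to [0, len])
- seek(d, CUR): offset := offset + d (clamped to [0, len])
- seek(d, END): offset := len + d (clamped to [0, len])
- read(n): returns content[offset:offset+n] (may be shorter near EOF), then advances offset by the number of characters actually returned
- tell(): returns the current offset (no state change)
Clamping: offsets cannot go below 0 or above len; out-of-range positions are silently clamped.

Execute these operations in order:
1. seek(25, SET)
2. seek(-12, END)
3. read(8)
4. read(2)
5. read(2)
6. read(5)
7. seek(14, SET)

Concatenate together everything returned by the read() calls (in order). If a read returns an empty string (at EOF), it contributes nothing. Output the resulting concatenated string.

After 1 (seek(25, SET)): offset=25
After 2 (seek(-12, END)): offset=13
After 3 (read(8)): returned '2SRN1RM5', offset=21
After 4 (read(2)): returned '3Q', offset=23
After 5 (read(2)): returned 'WV', offset=25
After 6 (read(5)): returned '', offset=25
After 7 (seek(14, SET)): offset=14

Answer: 2SRN1RM53QWV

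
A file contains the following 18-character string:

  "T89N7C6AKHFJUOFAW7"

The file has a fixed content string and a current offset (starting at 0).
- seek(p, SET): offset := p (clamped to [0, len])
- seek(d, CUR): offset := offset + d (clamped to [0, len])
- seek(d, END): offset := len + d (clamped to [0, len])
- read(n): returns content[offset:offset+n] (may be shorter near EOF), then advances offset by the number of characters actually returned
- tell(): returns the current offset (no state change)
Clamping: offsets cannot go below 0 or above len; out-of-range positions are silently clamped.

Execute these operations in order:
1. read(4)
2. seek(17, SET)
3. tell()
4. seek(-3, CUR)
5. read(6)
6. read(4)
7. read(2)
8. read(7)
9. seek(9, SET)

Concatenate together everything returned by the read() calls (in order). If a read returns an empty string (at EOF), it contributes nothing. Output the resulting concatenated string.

After 1 (read(4)): returned 'T89N', offset=4
After 2 (seek(17, SET)): offset=17
After 3 (tell()): offset=17
After 4 (seek(-3, CUR)): offset=14
After 5 (read(6)): returned 'FAW7', offset=18
After 6 (read(4)): returned '', offset=18
After 7 (read(2)): returned '', offset=18
After 8 (read(7)): returned '', offset=18
After 9 (seek(9, SET)): offset=9

Answer: T89NFAW7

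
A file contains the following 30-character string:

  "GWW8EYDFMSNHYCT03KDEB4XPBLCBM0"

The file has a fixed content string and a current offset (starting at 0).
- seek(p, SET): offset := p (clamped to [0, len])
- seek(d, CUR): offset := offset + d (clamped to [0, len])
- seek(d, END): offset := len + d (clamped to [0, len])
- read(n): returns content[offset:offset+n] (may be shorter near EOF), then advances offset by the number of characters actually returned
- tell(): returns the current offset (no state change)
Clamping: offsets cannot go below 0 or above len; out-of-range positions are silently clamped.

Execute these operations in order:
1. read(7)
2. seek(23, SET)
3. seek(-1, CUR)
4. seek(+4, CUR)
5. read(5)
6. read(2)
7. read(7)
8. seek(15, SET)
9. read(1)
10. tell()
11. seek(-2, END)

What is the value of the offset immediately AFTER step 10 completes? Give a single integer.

Answer: 16

Derivation:
After 1 (read(7)): returned 'GWW8EYD', offset=7
After 2 (seek(23, SET)): offset=23
After 3 (seek(-1, CUR)): offset=22
After 4 (seek(+4, CUR)): offset=26
After 5 (read(5)): returned 'CBM0', offset=30
After 6 (read(2)): returned '', offset=30
After 7 (read(7)): returned '', offset=30
After 8 (seek(15, SET)): offset=15
After 9 (read(1)): returned '0', offset=16
After 10 (tell()): offset=16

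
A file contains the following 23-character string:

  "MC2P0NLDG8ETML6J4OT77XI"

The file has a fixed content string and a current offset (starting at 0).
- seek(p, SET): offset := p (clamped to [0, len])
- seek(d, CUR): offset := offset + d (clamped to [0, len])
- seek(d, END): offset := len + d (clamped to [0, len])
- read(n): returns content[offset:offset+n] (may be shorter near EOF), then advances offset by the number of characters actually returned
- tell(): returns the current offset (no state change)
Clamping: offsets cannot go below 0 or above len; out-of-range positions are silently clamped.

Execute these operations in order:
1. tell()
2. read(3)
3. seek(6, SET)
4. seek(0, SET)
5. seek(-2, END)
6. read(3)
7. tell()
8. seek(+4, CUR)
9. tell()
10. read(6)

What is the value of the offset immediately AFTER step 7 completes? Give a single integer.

Answer: 23

Derivation:
After 1 (tell()): offset=0
After 2 (read(3)): returned 'MC2', offset=3
After 3 (seek(6, SET)): offset=6
After 4 (seek(0, SET)): offset=0
After 5 (seek(-2, END)): offset=21
After 6 (read(3)): returned 'XI', offset=23
After 7 (tell()): offset=23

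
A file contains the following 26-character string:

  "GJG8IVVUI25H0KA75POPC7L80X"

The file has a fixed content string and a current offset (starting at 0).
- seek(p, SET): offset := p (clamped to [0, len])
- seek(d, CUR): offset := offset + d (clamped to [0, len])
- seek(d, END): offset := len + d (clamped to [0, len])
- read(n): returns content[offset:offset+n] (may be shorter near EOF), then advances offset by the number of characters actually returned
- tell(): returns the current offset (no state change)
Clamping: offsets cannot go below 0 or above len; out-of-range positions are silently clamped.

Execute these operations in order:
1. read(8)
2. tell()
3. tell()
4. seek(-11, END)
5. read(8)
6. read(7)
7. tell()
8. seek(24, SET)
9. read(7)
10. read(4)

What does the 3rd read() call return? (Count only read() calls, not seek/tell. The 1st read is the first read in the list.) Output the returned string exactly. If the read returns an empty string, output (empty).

Answer: 80X

Derivation:
After 1 (read(8)): returned 'GJG8IVVU', offset=8
After 2 (tell()): offset=8
After 3 (tell()): offset=8
After 4 (seek(-11, END)): offset=15
After 5 (read(8)): returned '75POPC7L', offset=23
After 6 (read(7)): returned '80X', offset=26
After 7 (tell()): offset=26
After 8 (seek(24, SET)): offset=24
After 9 (read(7)): returned '0X', offset=26
After 10 (read(4)): returned '', offset=26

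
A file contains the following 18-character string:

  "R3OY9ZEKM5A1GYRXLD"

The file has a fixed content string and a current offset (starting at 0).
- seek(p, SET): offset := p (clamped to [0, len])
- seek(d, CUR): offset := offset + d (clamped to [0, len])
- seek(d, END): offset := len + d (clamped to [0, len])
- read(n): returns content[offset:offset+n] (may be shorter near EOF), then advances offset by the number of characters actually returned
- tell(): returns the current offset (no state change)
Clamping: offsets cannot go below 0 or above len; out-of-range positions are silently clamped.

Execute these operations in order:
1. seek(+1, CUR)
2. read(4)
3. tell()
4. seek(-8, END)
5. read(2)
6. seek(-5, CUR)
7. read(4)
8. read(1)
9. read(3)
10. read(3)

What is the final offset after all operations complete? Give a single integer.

After 1 (seek(+1, CUR)): offset=1
After 2 (read(4)): returned '3OY9', offset=5
After 3 (tell()): offset=5
After 4 (seek(-8, END)): offset=10
After 5 (read(2)): returned 'A1', offset=12
After 6 (seek(-5, CUR)): offset=7
After 7 (read(4)): returned 'KM5A', offset=11
After 8 (read(1)): returned '1', offset=12
After 9 (read(3)): returned 'GYR', offset=15
After 10 (read(3)): returned 'XLD', offset=18

Answer: 18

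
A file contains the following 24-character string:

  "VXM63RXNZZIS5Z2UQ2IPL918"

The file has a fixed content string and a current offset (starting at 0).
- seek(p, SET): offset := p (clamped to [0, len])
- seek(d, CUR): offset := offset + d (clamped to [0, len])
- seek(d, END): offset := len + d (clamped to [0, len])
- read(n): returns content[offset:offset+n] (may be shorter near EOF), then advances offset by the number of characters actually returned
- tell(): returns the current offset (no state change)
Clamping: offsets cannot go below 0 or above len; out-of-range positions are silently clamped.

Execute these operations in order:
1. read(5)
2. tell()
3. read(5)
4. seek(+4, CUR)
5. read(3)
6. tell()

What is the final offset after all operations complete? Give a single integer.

After 1 (read(5)): returned 'VXM63', offset=5
After 2 (tell()): offset=5
After 3 (read(5)): returned 'RXNZZ', offset=10
After 4 (seek(+4, CUR)): offset=14
After 5 (read(3)): returned '2UQ', offset=17
After 6 (tell()): offset=17

Answer: 17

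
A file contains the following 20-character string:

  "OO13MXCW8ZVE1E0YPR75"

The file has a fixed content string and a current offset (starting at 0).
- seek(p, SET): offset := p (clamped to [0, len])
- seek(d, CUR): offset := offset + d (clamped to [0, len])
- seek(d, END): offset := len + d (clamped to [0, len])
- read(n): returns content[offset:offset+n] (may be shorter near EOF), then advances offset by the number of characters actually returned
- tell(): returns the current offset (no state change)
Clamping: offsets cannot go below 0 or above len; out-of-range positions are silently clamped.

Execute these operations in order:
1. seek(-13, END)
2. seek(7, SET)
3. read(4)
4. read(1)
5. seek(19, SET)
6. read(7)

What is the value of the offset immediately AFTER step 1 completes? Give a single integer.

After 1 (seek(-13, END)): offset=7

Answer: 7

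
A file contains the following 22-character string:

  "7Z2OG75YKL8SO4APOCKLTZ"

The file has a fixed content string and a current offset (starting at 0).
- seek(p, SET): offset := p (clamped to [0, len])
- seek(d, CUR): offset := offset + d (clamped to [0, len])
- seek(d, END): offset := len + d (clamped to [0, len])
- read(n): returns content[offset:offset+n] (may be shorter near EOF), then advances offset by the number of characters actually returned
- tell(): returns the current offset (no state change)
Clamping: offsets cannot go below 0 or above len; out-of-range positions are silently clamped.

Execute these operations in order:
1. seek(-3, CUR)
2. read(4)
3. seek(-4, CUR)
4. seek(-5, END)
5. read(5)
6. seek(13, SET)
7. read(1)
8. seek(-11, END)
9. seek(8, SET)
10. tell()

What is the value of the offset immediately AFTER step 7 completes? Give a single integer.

Answer: 14

Derivation:
After 1 (seek(-3, CUR)): offset=0
After 2 (read(4)): returned '7Z2O', offset=4
After 3 (seek(-4, CUR)): offset=0
After 4 (seek(-5, END)): offset=17
After 5 (read(5)): returned 'CKLTZ', offset=22
After 6 (seek(13, SET)): offset=13
After 7 (read(1)): returned '4', offset=14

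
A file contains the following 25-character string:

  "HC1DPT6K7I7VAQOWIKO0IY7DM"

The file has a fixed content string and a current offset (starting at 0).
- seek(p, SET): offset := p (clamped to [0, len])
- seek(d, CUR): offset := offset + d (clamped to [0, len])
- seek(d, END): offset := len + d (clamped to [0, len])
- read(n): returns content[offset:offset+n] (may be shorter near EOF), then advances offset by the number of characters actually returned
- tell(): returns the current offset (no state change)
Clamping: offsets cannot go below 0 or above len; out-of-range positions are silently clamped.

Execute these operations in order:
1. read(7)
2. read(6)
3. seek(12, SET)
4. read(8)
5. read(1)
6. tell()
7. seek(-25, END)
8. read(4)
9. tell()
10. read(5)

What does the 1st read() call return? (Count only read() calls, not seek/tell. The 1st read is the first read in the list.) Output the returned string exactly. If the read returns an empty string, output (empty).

Answer: HC1DPT6

Derivation:
After 1 (read(7)): returned 'HC1DPT6', offset=7
After 2 (read(6)): returned 'K7I7VA', offset=13
After 3 (seek(12, SET)): offset=12
After 4 (read(8)): returned 'AQOWIKO0', offset=20
After 5 (read(1)): returned 'I', offset=21
After 6 (tell()): offset=21
After 7 (seek(-25, END)): offset=0
After 8 (read(4)): returned 'HC1D', offset=4
After 9 (tell()): offset=4
After 10 (read(5)): returned 'PT6K7', offset=9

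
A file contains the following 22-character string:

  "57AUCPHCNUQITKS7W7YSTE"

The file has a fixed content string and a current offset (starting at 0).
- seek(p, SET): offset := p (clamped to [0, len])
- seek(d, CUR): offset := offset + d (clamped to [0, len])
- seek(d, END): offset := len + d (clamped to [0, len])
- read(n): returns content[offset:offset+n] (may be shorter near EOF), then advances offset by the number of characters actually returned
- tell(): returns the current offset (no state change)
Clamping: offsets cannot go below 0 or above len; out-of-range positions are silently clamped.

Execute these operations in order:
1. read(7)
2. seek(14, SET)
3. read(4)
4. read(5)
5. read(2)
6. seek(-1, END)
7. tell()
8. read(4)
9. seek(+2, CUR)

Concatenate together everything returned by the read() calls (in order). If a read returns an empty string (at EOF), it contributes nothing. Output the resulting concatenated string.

Answer: 57AUCPHS7W7YSTEE

Derivation:
After 1 (read(7)): returned '57AUCPH', offset=7
After 2 (seek(14, SET)): offset=14
After 3 (read(4)): returned 'S7W7', offset=18
After 4 (read(5)): returned 'YSTE', offset=22
After 5 (read(2)): returned '', offset=22
After 6 (seek(-1, END)): offset=21
After 7 (tell()): offset=21
After 8 (read(4)): returned 'E', offset=22
After 9 (seek(+2, CUR)): offset=22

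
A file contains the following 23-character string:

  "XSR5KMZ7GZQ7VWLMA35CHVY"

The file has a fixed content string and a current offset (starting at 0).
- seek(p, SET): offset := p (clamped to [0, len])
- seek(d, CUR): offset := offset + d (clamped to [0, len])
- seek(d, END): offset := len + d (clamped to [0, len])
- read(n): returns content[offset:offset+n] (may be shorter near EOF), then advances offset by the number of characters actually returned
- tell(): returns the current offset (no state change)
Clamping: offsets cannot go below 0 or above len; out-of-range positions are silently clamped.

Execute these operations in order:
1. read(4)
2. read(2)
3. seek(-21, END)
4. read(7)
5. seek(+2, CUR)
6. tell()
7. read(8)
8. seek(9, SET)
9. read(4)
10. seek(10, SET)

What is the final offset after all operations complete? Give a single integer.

After 1 (read(4)): returned 'XSR5', offset=4
After 2 (read(2)): returned 'KM', offset=6
After 3 (seek(-21, END)): offset=2
After 4 (read(7)): returned 'R5KMZ7G', offset=9
After 5 (seek(+2, CUR)): offset=11
After 6 (tell()): offset=11
After 7 (read(8)): returned '7VWLMA35', offset=19
After 8 (seek(9, SET)): offset=9
After 9 (read(4)): returned 'ZQ7V', offset=13
After 10 (seek(10, SET)): offset=10

Answer: 10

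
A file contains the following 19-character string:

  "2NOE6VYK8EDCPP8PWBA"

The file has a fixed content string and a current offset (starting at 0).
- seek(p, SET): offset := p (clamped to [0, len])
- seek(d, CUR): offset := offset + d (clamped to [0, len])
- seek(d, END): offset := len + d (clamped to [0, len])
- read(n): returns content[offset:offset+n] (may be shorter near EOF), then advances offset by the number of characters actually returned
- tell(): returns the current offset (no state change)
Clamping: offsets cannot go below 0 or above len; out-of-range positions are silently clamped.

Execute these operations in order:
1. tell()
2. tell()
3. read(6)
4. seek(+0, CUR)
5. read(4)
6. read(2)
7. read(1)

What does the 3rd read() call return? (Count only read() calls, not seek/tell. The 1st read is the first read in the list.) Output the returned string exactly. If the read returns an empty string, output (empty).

After 1 (tell()): offset=0
After 2 (tell()): offset=0
After 3 (read(6)): returned '2NOE6V', offset=6
After 4 (seek(+0, CUR)): offset=6
After 5 (read(4)): returned 'YK8E', offset=10
After 6 (read(2)): returned 'DC', offset=12
After 7 (read(1)): returned 'P', offset=13

Answer: DC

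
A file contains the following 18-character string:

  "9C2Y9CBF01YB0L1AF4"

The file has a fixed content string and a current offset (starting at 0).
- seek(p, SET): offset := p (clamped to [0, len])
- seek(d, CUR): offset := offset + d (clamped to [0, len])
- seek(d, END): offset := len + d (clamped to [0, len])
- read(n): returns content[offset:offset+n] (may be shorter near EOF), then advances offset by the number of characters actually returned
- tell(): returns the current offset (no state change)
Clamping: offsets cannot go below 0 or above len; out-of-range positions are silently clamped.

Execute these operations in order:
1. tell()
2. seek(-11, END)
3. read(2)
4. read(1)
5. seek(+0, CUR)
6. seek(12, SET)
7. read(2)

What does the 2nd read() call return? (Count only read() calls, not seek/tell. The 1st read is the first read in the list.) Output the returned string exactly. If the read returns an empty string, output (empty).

Answer: 1

Derivation:
After 1 (tell()): offset=0
After 2 (seek(-11, END)): offset=7
After 3 (read(2)): returned 'F0', offset=9
After 4 (read(1)): returned '1', offset=10
After 5 (seek(+0, CUR)): offset=10
After 6 (seek(12, SET)): offset=12
After 7 (read(2)): returned '0L', offset=14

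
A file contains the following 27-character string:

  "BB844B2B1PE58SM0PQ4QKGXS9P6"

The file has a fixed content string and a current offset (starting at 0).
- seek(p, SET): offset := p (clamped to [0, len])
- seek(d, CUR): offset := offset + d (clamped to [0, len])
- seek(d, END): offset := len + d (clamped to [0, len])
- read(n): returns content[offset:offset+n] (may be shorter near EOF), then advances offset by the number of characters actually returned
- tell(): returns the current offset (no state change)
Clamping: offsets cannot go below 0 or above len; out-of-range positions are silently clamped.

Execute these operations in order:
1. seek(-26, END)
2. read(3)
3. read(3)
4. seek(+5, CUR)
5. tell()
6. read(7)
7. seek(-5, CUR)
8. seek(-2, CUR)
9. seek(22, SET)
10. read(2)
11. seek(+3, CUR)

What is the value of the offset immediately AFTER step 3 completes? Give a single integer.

Answer: 7

Derivation:
After 1 (seek(-26, END)): offset=1
After 2 (read(3)): returned 'B84', offset=4
After 3 (read(3)): returned '4B2', offset=7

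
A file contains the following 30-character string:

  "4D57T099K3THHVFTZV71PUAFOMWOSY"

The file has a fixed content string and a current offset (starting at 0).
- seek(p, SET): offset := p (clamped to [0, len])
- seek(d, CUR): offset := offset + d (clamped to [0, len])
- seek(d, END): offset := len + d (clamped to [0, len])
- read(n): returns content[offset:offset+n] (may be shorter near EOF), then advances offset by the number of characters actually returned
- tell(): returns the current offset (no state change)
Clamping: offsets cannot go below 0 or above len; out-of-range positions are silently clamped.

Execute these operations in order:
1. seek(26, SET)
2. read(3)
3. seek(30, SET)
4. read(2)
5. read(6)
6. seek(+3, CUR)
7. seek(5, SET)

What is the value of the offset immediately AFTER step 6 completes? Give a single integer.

After 1 (seek(26, SET)): offset=26
After 2 (read(3)): returned 'WOS', offset=29
After 3 (seek(30, SET)): offset=30
After 4 (read(2)): returned '', offset=30
After 5 (read(6)): returned '', offset=30
After 6 (seek(+3, CUR)): offset=30

Answer: 30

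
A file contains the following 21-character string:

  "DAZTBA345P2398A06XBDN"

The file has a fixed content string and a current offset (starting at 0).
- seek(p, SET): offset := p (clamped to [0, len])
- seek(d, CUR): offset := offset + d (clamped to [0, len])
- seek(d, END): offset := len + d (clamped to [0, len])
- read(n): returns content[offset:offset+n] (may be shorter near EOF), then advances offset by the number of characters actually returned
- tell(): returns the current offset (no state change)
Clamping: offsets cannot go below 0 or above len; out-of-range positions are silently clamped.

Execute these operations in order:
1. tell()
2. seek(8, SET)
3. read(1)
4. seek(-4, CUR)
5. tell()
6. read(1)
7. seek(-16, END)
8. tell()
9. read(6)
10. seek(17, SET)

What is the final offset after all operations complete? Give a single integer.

Answer: 17

Derivation:
After 1 (tell()): offset=0
After 2 (seek(8, SET)): offset=8
After 3 (read(1)): returned '5', offset=9
After 4 (seek(-4, CUR)): offset=5
After 5 (tell()): offset=5
After 6 (read(1)): returned 'A', offset=6
After 7 (seek(-16, END)): offset=5
After 8 (tell()): offset=5
After 9 (read(6)): returned 'A345P2', offset=11
After 10 (seek(17, SET)): offset=17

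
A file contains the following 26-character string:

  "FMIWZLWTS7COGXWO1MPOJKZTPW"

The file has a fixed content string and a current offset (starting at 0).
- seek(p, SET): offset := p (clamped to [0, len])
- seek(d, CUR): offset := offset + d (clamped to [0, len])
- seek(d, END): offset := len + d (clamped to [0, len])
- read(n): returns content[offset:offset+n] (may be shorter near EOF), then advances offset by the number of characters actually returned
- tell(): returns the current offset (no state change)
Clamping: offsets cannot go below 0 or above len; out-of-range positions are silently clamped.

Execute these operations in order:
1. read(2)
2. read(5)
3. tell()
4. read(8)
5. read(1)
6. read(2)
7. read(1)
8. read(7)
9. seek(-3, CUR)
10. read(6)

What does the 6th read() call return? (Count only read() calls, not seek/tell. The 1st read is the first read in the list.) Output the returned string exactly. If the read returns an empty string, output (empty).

Answer: P

Derivation:
After 1 (read(2)): returned 'FM', offset=2
After 2 (read(5)): returned 'IWZLW', offset=7
After 3 (tell()): offset=7
After 4 (read(8)): returned 'TS7COGXW', offset=15
After 5 (read(1)): returned 'O', offset=16
After 6 (read(2)): returned '1M', offset=18
After 7 (read(1)): returned 'P', offset=19
After 8 (read(7)): returned 'OJKZTPW', offset=26
After 9 (seek(-3, CUR)): offset=23
After 10 (read(6)): returned 'TPW', offset=26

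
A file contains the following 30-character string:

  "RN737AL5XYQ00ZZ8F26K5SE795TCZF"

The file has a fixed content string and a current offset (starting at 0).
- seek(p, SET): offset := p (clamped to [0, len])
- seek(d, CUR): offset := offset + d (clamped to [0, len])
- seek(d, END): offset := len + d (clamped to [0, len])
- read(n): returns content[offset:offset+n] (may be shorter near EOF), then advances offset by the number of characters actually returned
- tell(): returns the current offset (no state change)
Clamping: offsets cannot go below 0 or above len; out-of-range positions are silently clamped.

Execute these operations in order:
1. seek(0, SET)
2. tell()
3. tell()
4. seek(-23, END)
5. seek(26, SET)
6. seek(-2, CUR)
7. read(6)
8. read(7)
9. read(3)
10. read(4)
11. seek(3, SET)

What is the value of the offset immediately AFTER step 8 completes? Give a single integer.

After 1 (seek(0, SET)): offset=0
After 2 (tell()): offset=0
After 3 (tell()): offset=0
After 4 (seek(-23, END)): offset=7
After 5 (seek(26, SET)): offset=26
After 6 (seek(-2, CUR)): offset=24
After 7 (read(6)): returned '95TCZF', offset=30
After 8 (read(7)): returned '', offset=30

Answer: 30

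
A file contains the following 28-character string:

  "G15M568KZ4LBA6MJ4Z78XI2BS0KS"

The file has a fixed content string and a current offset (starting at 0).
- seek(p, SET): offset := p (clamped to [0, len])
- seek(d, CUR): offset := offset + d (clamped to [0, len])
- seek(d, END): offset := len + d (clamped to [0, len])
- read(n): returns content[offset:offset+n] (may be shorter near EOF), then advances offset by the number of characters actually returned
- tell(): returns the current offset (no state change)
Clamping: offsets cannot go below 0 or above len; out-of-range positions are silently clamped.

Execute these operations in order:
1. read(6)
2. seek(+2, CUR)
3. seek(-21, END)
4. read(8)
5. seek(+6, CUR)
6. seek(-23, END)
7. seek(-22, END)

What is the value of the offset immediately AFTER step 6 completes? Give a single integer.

After 1 (read(6)): returned 'G15M56', offset=6
After 2 (seek(+2, CUR)): offset=8
After 3 (seek(-21, END)): offset=7
After 4 (read(8)): returned 'KZ4LBA6M', offset=15
After 5 (seek(+6, CUR)): offset=21
After 6 (seek(-23, END)): offset=5

Answer: 5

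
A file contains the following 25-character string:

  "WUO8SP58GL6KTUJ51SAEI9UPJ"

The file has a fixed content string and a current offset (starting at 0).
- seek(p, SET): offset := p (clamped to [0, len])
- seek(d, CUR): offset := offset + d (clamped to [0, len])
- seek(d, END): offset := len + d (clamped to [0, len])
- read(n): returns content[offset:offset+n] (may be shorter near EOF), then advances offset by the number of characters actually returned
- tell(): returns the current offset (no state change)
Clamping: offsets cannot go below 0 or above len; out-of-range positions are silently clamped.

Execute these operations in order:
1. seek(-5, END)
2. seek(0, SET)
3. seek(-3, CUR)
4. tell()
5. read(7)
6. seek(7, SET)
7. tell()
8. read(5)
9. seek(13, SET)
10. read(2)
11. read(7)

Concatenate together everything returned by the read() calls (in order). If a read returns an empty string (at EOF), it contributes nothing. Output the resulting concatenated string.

Answer: WUO8SP58GL6KUJ51SAEI9

Derivation:
After 1 (seek(-5, END)): offset=20
After 2 (seek(0, SET)): offset=0
After 3 (seek(-3, CUR)): offset=0
After 4 (tell()): offset=0
After 5 (read(7)): returned 'WUO8SP5', offset=7
After 6 (seek(7, SET)): offset=7
After 7 (tell()): offset=7
After 8 (read(5)): returned '8GL6K', offset=12
After 9 (seek(13, SET)): offset=13
After 10 (read(2)): returned 'UJ', offset=15
After 11 (read(7)): returned '51SAEI9', offset=22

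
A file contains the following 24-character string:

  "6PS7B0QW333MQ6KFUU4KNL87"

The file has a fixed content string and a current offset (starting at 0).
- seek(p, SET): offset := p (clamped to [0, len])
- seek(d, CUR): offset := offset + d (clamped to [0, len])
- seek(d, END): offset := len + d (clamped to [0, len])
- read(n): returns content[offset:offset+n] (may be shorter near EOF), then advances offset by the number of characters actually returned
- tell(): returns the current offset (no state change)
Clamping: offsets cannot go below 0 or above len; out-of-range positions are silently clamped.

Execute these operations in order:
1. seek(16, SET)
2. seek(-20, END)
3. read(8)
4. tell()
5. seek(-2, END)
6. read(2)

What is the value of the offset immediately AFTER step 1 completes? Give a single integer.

After 1 (seek(16, SET)): offset=16

Answer: 16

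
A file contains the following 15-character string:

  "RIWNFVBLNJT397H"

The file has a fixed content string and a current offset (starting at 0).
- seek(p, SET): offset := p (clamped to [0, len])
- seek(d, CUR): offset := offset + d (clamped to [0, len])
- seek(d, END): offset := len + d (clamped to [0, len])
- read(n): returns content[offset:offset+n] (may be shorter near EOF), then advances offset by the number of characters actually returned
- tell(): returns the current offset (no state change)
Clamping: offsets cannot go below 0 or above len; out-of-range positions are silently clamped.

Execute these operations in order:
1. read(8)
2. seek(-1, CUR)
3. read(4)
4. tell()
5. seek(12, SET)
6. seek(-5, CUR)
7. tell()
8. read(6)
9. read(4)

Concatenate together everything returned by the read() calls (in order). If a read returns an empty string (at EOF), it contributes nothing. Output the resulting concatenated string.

Answer: RIWNFVBLLNJTLNJT397H

Derivation:
After 1 (read(8)): returned 'RIWNFVBL', offset=8
After 2 (seek(-1, CUR)): offset=7
After 3 (read(4)): returned 'LNJT', offset=11
After 4 (tell()): offset=11
After 5 (seek(12, SET)): offset=12
After 6 (seek(-5, CUR)): offset=7
After 7 (tell()): offset=7
After 8 (read(6)): returned 'LNJT39', offset=13
After 9 (read(4)): returned '7H', offset=15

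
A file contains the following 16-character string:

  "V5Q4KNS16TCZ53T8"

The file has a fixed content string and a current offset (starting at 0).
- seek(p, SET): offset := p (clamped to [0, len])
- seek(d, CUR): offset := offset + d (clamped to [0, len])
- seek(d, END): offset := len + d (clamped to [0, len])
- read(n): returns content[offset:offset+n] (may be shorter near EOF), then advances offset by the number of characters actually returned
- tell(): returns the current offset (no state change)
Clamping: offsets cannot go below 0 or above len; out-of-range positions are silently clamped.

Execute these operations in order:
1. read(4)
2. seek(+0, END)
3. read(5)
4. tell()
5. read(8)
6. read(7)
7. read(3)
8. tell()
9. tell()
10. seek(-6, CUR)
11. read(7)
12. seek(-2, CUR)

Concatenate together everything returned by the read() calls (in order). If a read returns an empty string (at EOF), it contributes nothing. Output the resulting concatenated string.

Answer: V5Q4CZ53T8

Derivation:
After 1 (read(4)): returned 'V5Q4', offset=4
After 2 (seek(+0, END)): offset=16
After 3 (read(5)): returned '', offset=16
After 4 (tell()): offset=16
After 5 (read(8)): returned '', offset=16
After 6 (read(7)): returned '', offset=16
After 7 (read(3)): returned '', offset=16
After 8 (tell()): offset=16
After 9 (tell()): offset=16
After 10 (seek(-6, CUR)): offset=10
After 11 (read(7)): returned 'CZ53T8', offset=16
After 12 (seek(-2, CUR)): offset=14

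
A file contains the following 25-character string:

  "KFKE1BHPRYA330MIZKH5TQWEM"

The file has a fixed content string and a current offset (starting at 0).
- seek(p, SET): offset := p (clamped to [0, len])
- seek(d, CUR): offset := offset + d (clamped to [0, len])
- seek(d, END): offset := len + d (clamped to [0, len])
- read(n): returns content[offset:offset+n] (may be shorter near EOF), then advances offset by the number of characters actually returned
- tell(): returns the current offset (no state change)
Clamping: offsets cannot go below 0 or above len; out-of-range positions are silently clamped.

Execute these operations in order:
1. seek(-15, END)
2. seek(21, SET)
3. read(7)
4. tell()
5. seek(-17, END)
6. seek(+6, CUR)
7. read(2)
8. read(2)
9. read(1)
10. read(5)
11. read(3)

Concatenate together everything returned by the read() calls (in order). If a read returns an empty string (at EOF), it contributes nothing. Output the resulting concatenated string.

Answer: QWEMMIZKH5TQWEM

Derivation:
After 1 (seek(-15, END)): offset=10
After 2 (seek(21, SET)): offset=21
After 3 (read(7)): returned 'QWEM', offset=25
After 4 (tell()): offset=25
After 5 (seek(-17, END)): offset=8
After 6 (seek(+6, CUR)): offset=14
After 7 (read(2)): returned 'MI', offset=16
After 8 (read(2)): returned 'ZK', offset=18
After 9 (read(1)): returned 'H', offset=19
After 10 (read(5)): returned '5TQWE', offset=24
After 11 (read(3)): returned 'M', offset=25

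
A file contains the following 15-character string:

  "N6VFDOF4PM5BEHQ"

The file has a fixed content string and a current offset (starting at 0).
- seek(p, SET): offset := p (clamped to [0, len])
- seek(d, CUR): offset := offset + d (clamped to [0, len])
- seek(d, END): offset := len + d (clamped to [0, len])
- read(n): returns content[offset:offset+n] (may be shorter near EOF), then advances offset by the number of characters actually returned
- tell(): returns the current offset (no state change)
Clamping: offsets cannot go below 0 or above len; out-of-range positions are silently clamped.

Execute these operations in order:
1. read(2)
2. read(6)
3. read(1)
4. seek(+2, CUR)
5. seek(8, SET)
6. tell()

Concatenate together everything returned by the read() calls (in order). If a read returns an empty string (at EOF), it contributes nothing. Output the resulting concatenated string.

Answer: N6VFDOF4P

Derivation:
After 1 (read(2)): returned 'N6', offset=2
After 2 (read(6)): returned 'VFDOF4', offset=8
After 3 (read(1)): returned 'P', offset=9
After 4 (seek(+2, CUR)): offset=11
After 5 (seek(8, SET)): offset=8
After 6 (tell()): offset=8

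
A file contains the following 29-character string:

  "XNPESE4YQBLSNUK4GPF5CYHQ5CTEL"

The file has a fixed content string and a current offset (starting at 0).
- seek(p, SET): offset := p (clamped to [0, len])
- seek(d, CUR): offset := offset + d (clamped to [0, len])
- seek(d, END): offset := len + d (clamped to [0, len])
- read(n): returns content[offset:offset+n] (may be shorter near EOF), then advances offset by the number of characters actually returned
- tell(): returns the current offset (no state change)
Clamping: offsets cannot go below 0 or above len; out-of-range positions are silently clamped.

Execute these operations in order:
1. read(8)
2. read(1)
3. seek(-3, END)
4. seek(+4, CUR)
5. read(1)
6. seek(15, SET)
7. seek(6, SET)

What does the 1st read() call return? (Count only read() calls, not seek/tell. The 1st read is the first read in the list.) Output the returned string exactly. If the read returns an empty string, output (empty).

Answer: XNPESE4Y

Derivation:
After 1 (read(8)): returned 'XNPESE4Y', offset=8
After 2 (read(1)): returned 'Q', offset=9
After 3 (seek(-3, END)): offset=26
After 4 (seek(+4, CUR)): offset=29
After 5 (read(1)): returned '', offset=29
After 6 (seek(15, SET)): offset=15
After 7 (seek(6, SET)): offset=6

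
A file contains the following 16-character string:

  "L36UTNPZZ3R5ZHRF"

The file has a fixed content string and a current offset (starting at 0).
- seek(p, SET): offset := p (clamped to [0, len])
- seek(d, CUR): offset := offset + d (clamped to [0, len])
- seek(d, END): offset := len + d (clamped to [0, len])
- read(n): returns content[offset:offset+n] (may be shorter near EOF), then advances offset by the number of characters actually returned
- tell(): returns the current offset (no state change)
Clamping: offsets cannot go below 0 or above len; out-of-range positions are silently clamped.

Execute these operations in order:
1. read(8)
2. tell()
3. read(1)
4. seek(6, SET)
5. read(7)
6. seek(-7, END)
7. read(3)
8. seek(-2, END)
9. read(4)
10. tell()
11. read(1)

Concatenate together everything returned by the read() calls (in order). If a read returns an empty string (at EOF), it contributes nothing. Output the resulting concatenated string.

Answer: L36UTNPZZPZZ3R5Z3R5RF

Derivation:
After 1 (read(8)): returned 'L36UTNPZ', offset=8
After 2 (tell()): offset=8
After 3 (read(1)): returned 'Z', offset=9
After 4 (seek(6, SET)): offset=6
After 5 (read(7)): returned 'PZZ3R5Z', offset=13
After 6 (seek(-7, END)): offset=9
After 7 (read(3)): returned '3R5', offset=12
After 8 (seek(-2, END)): offset=14
After 9 (read(4)): returned 'RF', offset=16
After 10 (tell()): offset=16
After 11 (read(1)): returned '', offset=16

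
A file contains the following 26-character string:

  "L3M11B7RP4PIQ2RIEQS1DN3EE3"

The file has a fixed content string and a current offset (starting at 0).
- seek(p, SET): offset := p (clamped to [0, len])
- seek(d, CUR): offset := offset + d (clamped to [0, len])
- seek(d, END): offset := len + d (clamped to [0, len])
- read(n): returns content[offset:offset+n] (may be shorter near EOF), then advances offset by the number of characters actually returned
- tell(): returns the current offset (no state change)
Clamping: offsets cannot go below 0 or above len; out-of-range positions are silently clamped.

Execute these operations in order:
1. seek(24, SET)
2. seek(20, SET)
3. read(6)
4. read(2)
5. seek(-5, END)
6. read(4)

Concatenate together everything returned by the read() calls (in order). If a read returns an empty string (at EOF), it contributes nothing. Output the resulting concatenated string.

After 1 (seek(24, SET)): offset=24
After 2 (seek(20, SET)): offset=20
After 3 (read(6)): returned 'DN3EE3', offset=26
After 4 (read(2)): returned '', offset=26
After 5 (seek(-5, END)): offset=21
After 6 (read(4)): returned 'N3EE', offset=25

Answer: DN3EE3N3EE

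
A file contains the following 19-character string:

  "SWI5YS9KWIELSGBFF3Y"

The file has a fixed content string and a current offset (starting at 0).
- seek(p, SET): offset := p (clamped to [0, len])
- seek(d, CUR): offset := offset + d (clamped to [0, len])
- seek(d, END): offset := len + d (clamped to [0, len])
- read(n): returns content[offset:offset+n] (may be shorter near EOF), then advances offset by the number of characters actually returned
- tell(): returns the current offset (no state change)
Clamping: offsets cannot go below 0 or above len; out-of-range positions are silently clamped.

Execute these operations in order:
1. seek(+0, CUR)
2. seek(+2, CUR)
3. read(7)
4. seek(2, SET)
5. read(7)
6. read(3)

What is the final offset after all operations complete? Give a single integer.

After 1 (seek(+0, CUR)): offset=0
After 2 (seek(+2, CUR)): offset=2
After 3 (read(7)): returned 'I5YS9KW', offset=9
After 4 (seek(2, SET)): offset=2
After 5 (read(7)): returned 'I5YS9KW', offset=9
After 6 (read(3)): returned 'IEL', offset=12

Answer: 12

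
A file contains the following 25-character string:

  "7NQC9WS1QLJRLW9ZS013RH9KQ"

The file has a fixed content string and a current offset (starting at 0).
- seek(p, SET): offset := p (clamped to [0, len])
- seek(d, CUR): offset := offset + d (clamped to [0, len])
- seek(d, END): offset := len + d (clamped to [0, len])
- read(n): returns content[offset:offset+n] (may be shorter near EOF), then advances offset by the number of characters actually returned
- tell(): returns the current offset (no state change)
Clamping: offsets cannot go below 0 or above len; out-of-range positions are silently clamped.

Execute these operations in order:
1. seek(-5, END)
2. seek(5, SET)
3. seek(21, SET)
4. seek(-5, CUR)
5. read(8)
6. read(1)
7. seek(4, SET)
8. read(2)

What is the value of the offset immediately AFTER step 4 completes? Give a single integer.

After 1 (seek(-5, END)): offset=20
After 2 (seek(5, SET)): offset=5
After 3 (seek(21, SET)): offset=21
After 4 (seek(-5, CUR)): offset=16

Answer: 16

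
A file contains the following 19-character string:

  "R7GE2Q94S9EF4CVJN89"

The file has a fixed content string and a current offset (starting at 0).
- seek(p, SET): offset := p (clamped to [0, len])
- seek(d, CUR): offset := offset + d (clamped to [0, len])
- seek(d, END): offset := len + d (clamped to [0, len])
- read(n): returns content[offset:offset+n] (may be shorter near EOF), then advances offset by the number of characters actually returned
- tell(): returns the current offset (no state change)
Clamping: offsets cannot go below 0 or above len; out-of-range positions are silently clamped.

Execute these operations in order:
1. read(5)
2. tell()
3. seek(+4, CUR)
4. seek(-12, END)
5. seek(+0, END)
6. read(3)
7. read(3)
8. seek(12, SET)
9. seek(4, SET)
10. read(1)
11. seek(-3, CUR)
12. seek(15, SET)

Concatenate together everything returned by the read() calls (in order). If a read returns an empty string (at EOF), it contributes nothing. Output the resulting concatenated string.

After 1 (read(5)): returned 'R7GE2', offset=5
After 2 (tell()): offset=5
After 3 (seek(+4, CUR)): offset=9
After 4 (seek(-12, END)): offset=7
After 5 (seek(+0, END)): offset=19
After 6 (read(3)): returned '', offset=19
After 7 (read(3)): returned '', offset=19
After 8 (seek(12, SET)): offset=12
After 9 (seek(4, SET)): offset=4
After 10 (read(1)): returned '2', offset=5
After 11 (seek(-3, CUR)): offset=2
After 12 (seek(15, SET)): offset=15

Answer: R7GE22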